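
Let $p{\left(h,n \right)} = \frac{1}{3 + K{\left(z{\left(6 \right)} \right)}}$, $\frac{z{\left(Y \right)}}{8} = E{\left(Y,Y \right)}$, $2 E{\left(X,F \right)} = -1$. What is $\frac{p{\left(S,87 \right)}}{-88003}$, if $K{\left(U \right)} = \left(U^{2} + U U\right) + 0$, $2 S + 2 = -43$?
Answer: $- \frac{1}{3080105} \approx -3.2466 \cdot 10^{-7}$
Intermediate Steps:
$E{\left(X,F \right)} = - \frac{1}{2}$ ($E{\left(X,F \right)} = \frac{1}{2} \left(-1\right) = - \frac{1}{2}$)
$S = - \frac{45}{2}$ ($S = -1 + \frac{1}{2} \left(-43\right) = -1 - \frac{43}{2} = - \frac{45}{2} \approx -22.5$)
$z{\left(Y \right)} = -4$ ($z{\left(Y \right)} = 8 \left(- \frac{1}{2}\right) = -4$)
$K{\left(U \right)} = 2 U^{2}$ ($K{\left(U \right)} = \left(U^{2} + U^{2}\right) + 0 = 2 U^{2} + 0 = 2 U^{2}$)
$p{\left(h,n \right)} = \frac{1}{35}$ ($p{\left(h,n \right)} = \frac{1}{3 + 2 \left(-4\right)^{2}} = \frac{1}{3 + 2 \cdot 16} = \frac{1}{3 + 32} = \frac{1}{35}$)
$\frac{p{\left(S,87 \right)}}{-88003} = \frac{1}{35 \left(-88003\right)} = \frac{1}{35} \left(- \frac{1}{88003}\right) = - \frac{1}{3080105}$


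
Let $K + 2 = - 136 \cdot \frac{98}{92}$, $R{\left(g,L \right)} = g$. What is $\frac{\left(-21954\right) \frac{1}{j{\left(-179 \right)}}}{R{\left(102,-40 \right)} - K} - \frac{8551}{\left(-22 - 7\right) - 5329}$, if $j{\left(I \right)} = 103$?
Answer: $\frac{32443763}{43873983} \approx 0.73948$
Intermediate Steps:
$K = - \frac{3378}{23}$ ($K = -2 - 136 \cdot \frac{98}{92} = -2 - 136 \cdot 98 \cdot \frac{1}{92} = -2 - \frac{3332}{23} = - \frac{3378}{23} \approx -146.87$)
$\frac{\left(-21954\right) \frac{1}{j{\left(-179 \right)}}}{R{\left(102,-40 \right)} - K} - \frac{8551}{\left(-22 - 7\right) - 5329} = \frac{\left(-21954\right) \frac{1}{103}}{102 - - \frac{3378}{23}} - \frac{8551}{\left(-22 - 7\right) - 5329} = \frac{\left(-21954\right) \frac{1}{103}}{102 + \frac{3378}{23}} - \frac{8551}{\left(-22 - 7\right) - 5329} = - \frac{21954}{103 \cdot \frac{5724}{23}} - \frac{8551}{-29 - 5329} = \left(- \frac{21954}{103}\right) \frac{23}{5724} - \frac{8551}{-5358} = - \frac{84157}{98262} - - \frac{8551}{5358} = - \frac{84157}{98262} + \frac{8551}{5358} = \frac{32443763}{43873983}$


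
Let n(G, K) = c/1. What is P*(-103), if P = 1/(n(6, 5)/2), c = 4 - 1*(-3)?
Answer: -206/7 ≈ -29.429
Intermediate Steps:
c = 7 (c = 4 + 3 = 7)
n(G, K) = 7 (n(G, K) = 7/1 = 7*1 = 7)
P = 2/7 (P = 1/(7/2) = 2/7 ≈ 0.28571)
P*(-103) = (2/7)*(-103) = -206/7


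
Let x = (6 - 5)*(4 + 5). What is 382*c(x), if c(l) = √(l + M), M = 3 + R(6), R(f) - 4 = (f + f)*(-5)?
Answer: 764*I*√11 ≈ 2533.9*I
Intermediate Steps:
R(f) = 4 - 10*f (R(f) = 4 + (f + f)*(-5) = 4 + (2*f)*(-5) = 4 - 10*f)
x = 9 (x = 1*9 = 9)
M = -53 (M = 3 + (4 - 10*6) = 3 + (4 - 60) = 3 - 56 = -53)
c(l) = √(-53 + l) (c(l) = √(l - 53) = √(-53 + l))
382*c(x) = 382*√(-53 + 9) = 382*√(-44) = 382*(2*I*√11) = 764*I*√11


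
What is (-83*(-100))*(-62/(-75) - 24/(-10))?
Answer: 80344/3 ≈ 26781.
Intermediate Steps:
(-83*(-100))*(-62/(-75) - 24/(-10)) = 8300*(-62*(-1/75) - 24*(-1/10)) = 8300*(62/75 + 12/5) = 8300*(242/75) = 80344/3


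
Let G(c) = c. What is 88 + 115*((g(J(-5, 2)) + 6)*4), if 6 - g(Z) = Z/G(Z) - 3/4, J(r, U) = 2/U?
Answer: 5493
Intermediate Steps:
g(Z) = 23/4 (g(Z) = 6 - (Z/Z - 3/4) = 6 - (1 - 3*¼) = 6 - (1 - ¾) = 6 - 1*¼ = 6 - ¼ = 23/4)
88 + 115*((g(J(-5, 2)) + 6)*4) = 88 + 115*((23/4 + 6)*4) = 88 + 115*((47/4)*4) = 88 + 115*47 = 88 + 5405 = 5493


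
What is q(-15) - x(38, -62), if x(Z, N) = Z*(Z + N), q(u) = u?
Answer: 897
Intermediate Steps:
x(Z, N) = Z*(N + Z)
q(-15) - x(38, -62) = -15 - 38*(-62 + 38) = -15 - 38*(-24) = -15 - 1*(-912) = -15 + 912 = 897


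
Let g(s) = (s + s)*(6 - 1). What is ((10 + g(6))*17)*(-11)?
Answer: -13090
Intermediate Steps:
g(s) = 10*s (g(s) = (2*s)*5 = 10*s)
((10 + g(6))*17)*(-11) = ((10 + 10*6)*17)*(-11) = ((10 + 60)*17)*(-11) = (70*17)*(-11) = 1190*(-11) = -13090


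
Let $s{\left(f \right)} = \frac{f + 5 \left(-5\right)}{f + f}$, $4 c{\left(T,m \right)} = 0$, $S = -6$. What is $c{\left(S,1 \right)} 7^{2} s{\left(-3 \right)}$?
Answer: $0$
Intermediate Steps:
$c{\left(T,m \right)} = 0$ ($c{\left(T,m \right)} = \frac{1}{4} \cdot 0 = 0$)
$s{\left(f \right)} = \frac{-25 + f}{2 f}$ ($s{\left(f \right)} = \frac{f - 25}{2 f} = \left(-25 + f\right) \frac{1}{2 f} = \frac{-25 + f}{2 f}$)
$c{\left(S,1 \right)} 7^{2} s{\left(-3 \right)} = 0 \cdot 7^{2} \frac{-25 - 3}{2 \left(-3\right)} = 0 \cdot 49 \cdot \frac{1}{2} \left(- \frac{1}{3}\right) \left(-28\right) = 0 \cdot \frac{14}{3} = 0$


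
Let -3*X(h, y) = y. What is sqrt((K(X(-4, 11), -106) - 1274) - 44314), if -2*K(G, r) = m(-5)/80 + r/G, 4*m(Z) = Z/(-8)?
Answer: I*sqrt(5650326649)/352 ≈ 213.55*I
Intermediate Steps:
m(Z) = -Z/32 (m(Z) = (Z/(-8))/4 = (Z*(-1/8))/4 = (-Z/8)/4 = -Z/32)
X(h, y) = -y/3
K(G, r) = -1/1024 - r/(2*G) (K(G, r) = -(-1/32*(-5)/80 + r/G)/2 = -((5/32)*(1/80) + r/G)/2 = -(1/512 + r/G)/2 = -1/1024 - r/(2*G))
sqrt((K(X(-4, 11), -106) - 1274) - 44314) = sqrt(((-(-1)*11/3 - 512*(-106))/(1024*((-1/3*11))) - 1274) - 44314) = sqrt(((-1*(-11/3) + 54272)/(1024*(-11/3)) - 1274) - 44314) = sqrt(((1/1024)*(-3/11)*(11/3 + 54272) - 1274) - 44314) = sqrt(((1/1024)*(-3/11)*(162827/3) - 1274) - 44314) = sqrt((-162827/11264 - 1274) - 44314) = sqrt(-14513163/11264 - 44314) = sqrt(-513666059/11264) = I*sqrt(5650326649)/352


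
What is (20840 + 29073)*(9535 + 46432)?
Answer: 2793480871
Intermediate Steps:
(20840 + 29073)*(9535 + 46432) = 49913*55967 = 2793480871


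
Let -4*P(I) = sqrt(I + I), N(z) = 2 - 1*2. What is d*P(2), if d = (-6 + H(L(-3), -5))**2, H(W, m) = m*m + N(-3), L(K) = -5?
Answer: -361/2 ≈ -180.50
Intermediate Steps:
N(z) = 0 (N(z) = 2 - 2 = 0)
P(I) = -sqrt(2)*sqrt(I)/4 (P(I) = -sqrt(I + I)/4 = -sqrt(2)*sqrt(I)/4)
H(W, m) = m**2 (H(W, m) = m*m + 0 = m**2 + 0 = m**2)
d = 361 (d = (-6 + (-5)**2)**2 = (-6 + 25)**2 = 19**2 = 361)
d*P(2) = 361*(-sqrt(2)*sqrt(2)/4) = 361*(-1/2) = -361/2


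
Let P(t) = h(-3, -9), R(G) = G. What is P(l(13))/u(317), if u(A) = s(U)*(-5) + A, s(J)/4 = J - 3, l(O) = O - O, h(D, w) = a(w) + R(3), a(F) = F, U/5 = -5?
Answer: -6/877 ≈ -0.0068415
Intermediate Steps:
U = -25 (U = 5*(-5) = -25)
h(D, w) = 3 + w (h(D, w) = w + 3 = 3 + w)
l(O) = 0
s(J) = -12 + 4*J (s(J) = 4*(J - 3) = 4*(-3 + J) = -12 + 4*J)
u(A) = 560 + A (u(A) = (-12 + 4*(-25))*(-5) + A = (-12 - 100)*(-5) + A = -112*(-5) + A = 560 + A)
P(t) = -6 (P(t) = 3 - 9 = -6)
P(l(13))/u(317) = -6/(560 + 317) = -6/877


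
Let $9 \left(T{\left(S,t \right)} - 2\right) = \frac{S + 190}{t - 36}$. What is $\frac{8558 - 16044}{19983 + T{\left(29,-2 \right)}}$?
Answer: $- \frac{853404}{2278217} \approx -0.37459$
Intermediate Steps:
$T{\left(S,t \right)} = 2 + \frac{190 + S}{9 \left(-36 + t\right)}$ ($T{\left(S,t \right)} = 2 + \frac{\left(S + 190\right) \frac{1}{t - 36}}{9} = 2 + \frac{\left(190 + S\right) \frac{1}{-36 + t}}{9} = 2 + \frac{\frac{1}{-36 + t} \left(190 + S\right)}{9} = 2 + \frac{190 + S}{9 \left(-36 + t\right)}$)
$\frac{8558 - 16044}{19983 + T{\left(29,-2 \right)}} = \frac{8558 - 16044}{19983 + \frac{-458 + 29 + 18 \left(-2\right)}{9 \left(-36 - 2\right)}} = - \frac{7486}{19983 + \frac{-458 + 29 - 36}{9 \left(-38\right)}} = - \frac{7486}{19983 + \frac{1}{9} \left(- \frac{1}{38}\right) \left(-465\right)} = - \frac{7486}{19983 + \frac{155}{114}} = - \frac{7486}{\frac{2278217}{114}} = \left(-7486\right) \frac{114}{2278217} = - \frac{853404}{2278217}$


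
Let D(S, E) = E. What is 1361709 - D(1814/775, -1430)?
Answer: 1363139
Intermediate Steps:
1361709 - D(1814/775, -1430) = 1361709 - 1*(-1430) = 1361709 + 1430 = 1363139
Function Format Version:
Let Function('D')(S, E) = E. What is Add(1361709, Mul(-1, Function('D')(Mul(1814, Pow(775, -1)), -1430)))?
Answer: 1363139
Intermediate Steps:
Add(1361709, Mul(-1, Function('D')(Mul(1814, Pow(775, -1)), -1430))) = Add(1361709, Mul(-1, -1430)) = Add(1361709, 1430) = 1363139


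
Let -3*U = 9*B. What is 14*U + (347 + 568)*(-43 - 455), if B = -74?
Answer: -452562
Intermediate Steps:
U = 222 (U = -3*(-74) = -⅓*(-666) = 222)
14*U + (347 + 568)*(-43 - 455) = 14*222 + (347 + 568)*(-43 - 455) = 3108 + 915*(-498) = 3108 - 455670 = -452562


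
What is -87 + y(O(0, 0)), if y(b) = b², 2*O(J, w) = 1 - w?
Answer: -347/4 ≈ -86.750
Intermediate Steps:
O(J, w) = ½ - w/2 (O(J, w) = (1 - w)/2 = ½ - w/2)
-87 + y(O(0, 0)) = -87 + (½ - ½*0)² = -87 + (½ + 0)² = -87 + (½)² = -87 + ¼ = -347/4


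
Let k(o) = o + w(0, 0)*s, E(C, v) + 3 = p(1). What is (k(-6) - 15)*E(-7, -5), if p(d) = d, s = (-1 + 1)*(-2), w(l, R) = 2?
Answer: 42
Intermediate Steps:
s = 0 (s = 0*(-2) = 0)
E(C, v) = -2 (E(C, v) = -3 + 1 = -2)
k(o) = o (k(o) = o + 2*0 = o + 0 = o)
(k(-6) - 15)*E(-7, -5) = (-6 - 15)*(-2) = -21*(-2) = 42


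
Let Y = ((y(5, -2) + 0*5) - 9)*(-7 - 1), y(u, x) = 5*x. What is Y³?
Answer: 3511808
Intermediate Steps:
Y = 152 (Y = ((5*(-2) + 0*5) - 9)*(-7 - 1) = ((-10 + 0) - 9)*(-8) = (-10 - 9)*(-8) = -19*(-8) = 152)
Y³ = 152³ = 3511808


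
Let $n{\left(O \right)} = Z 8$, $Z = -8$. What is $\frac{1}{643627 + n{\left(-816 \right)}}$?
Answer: $\frac{1}{643563} \approx 1.5538 \cdot 10^{-6}$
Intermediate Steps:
$n{\left(O \right)} = -64$ ($n{\left(O \right)} = \left(-8\right) 8 = -64$)
$\frac{1}{643627 + n{\left(-816 \right)}} = \frac{1}{643627 - 64} = \frac{1}{643563}$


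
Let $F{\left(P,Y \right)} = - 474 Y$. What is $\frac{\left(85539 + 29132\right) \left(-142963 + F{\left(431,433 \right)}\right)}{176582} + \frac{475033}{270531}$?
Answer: $- \frac{10801952624832499}{47770905042} \approx -2.2612 \cdot 10^{5}$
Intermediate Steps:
$\frac{\left(85539 + 29132\right) \left(-142963 + F{\left(431,433 \right)}\right)}{176582} + \frac{475033}{270531} = \frac{\left(85539 + 29132\right) \left(-142963 - 205242\right)}{176582} + \frac{475033}{270531} = 114671 \left(-142963 - 205242\right) \frac{1}{176582} + 475033 \cdot \frac{1}{270531} = 114671 \left(-348205\right) \frac{1}{176582} + \frac{475033}{270531} = \left(-39929015555\right) \frac{1}{176582} + \frac{475033}{270531} = - \frac{39929015555}{176582} + \frac{475033}{270531} = - \frac{10801952624832499}{47770905042}$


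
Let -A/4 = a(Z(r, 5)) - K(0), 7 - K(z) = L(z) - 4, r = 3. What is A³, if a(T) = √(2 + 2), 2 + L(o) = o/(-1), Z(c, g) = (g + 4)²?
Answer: 85184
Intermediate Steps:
Z(c, g) = (4 + g)²
L(o) = -2 - o (L(o) = -2 + o/(-1) = -2 + o*(-1) = -2 - o)
a(T) = 2 (a(T) = √4 = 2)
K(z) = 13 + z (K(z) = 7 - ((-2 - z) - 4) = 7 - (-6 - z) = 7 + (6 + z) = 13 + z)
A = 44 (A = -4*(2 - (13 + 0)) = -4*(2 - 1*13) = -4*(2 - 13) = -4*(-11) = 44)
A³ = 44³ = 85184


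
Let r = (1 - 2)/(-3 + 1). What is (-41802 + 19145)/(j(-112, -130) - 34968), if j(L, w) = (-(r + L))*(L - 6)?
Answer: 22657/48125 ≈ 0.47079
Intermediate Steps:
r = ½ (r = -1/(-2) = -1*(-½) = ½ ≈ 0.50000)
j(L, w) = (-6 + L)*(-½ - L) (j(L, w) = (-(½ + L))*(L - 6) = (-½ - L)*(-6 + L) = (-6 + L)*(-½ - L))
(-41802 + 19145)/(j(-112, -130) - 34968) = (-41802 + 19145)/((3 - 1*(-112)² + (11/2)*(-112)) - 34968) = -22657/((3 - 1*12544 - 616) - 34968) = -22657/((3 - 12544 - 616) - 34968) = -22657/(-13157 - 34968) = -22657/(-48125) = -22657*(-1/48125) = 22657/48125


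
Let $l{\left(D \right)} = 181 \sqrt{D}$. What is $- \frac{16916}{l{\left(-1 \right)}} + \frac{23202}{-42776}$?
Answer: $- \frac{11601}{21388} + \frac{16916 i}{181} \approx -0.54241 + 93.458 i$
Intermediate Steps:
$- \frac{16916}{l{\left(-1 \right)}} + \frac{23202}{-42776} = - \frac{16916}{181 \sqrt{-1}} + \frac{23202}{-42776} = - \frac{16916}{181 i} + 23202 \left(- \frac{1}{42776}\right) = - 16916 \left(- \frac{i}{181}\right) - \frac{11601}{21388} = \frac{16916 i}{181} - \frac{11601}{21388} = - \frac{11601}{21388} + \frac{16916 i}{181}$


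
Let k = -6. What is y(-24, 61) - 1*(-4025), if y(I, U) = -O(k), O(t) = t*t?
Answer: 3989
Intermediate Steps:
O(t) = t²
y(I, U) = -36 (y(I, U) = -1*(-6)² = -1*36 = -36)
y(-24, 61) - 1*(-4025) = -36 - 1*(-4025) = -36 + 4025 = 3989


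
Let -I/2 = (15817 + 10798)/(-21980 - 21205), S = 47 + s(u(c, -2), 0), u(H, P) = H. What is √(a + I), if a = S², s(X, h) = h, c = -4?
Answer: √164878421223/8637 ≈ 47.013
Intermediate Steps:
S = 47 (S = 47 + 0 = 47)
a = 2209 (a = 47² = 2209)
I = 10646/8637 (I = -2*(15817 + 10798)/(-21980 - 21205) = -53230/(-43185) = -53230*(-1)/43185 = -2*(-5323/8637) = 10646/8637 ≈ 1.2326)
√(a + I) = √(2209 + 10646/8637) = √(19089779/8637) = √164878421223/8637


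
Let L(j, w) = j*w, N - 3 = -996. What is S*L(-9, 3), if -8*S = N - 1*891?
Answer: -12717/2 ≈ -6358.5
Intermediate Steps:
N = -993 (N = 3 - 996 = -993)
S = 471/2 (S = -(-993 - 1*891)/8 = -(-993 - 891)/8 = -1/8*(-1884) = 471/2 ≈ 235.50)
S*L(-9, 3) = 471*(-9*3)/2 = (471/2)*(-27) = -12717/2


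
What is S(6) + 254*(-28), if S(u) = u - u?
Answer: -7112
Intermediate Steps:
S(u) = 0
S(6) + 254*(-28) = 0 + 254*(-28) = 0 - 7112 = -7112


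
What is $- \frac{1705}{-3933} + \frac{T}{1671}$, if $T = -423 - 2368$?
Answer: $- \frac{2709316}{2190681} \approx -1.2367$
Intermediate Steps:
$T = -2791$
$- \frac{1705}{-3933} + \frac{T}{1671} = - \frac{1705}{-3933} - \frac{2791}{1671} = \left(-1705\right) \left(- \frac{1}{3933}\right) - \frac{2791}{1671} = \frac{1705}{3933} - \frac{2791}{1671} = - \frac{2709316}{2190681}$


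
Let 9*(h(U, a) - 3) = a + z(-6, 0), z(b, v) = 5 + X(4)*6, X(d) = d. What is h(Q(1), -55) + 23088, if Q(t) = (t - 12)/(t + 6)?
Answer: 207793/9 ≈ 23088.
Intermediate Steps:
Q(t) = (-12 + t)/(6 + t)
z(b, v) = 29 (z(b, v) = 5 + 4*6 = 5 + 24 = 29)
h(U, a) = 56/9 + a/9 (h(U, a) = 3 + (a + 29)/9 = 3 + (29 + a)/9 = 3 + (29/9 + a/9) = 56/9 + a/9)
h(Q(1), -55) + 23088 = (56/9 + (⅑)*(-55)) + 23088 = (56/9 - 55/9) + 23088 = ⅑ + 23088 = 207793/9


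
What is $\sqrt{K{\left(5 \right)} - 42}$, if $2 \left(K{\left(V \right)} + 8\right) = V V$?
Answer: $\frac{5 i \sqrt{6}}{2} \approx 6.1237 i$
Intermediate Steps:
$K{\left(V \right)} = -8 + \frac{V^{2}}{2}$ ($K{\left(V \right)} = -8 + \frac{V V}{2} = -8 + \frac{V^{2}}{2}$)
$\sqrt{K{\left(5 \right)} - 42} = \sqrt{\left(-8 + \frac{5^{2}}{2}\right) - 42} = \sqrt{\left(-8 + \frac{1}{2} \cdot 25\right) - 42} = \sqrt{\left(-8 + \frac{25}{2}\right) - 42} = \sqrt{\frac{9}{2} - 42} = \sqrt{- \frac{75}{2}} = \frac{5 i \sqrt{6}}{2}$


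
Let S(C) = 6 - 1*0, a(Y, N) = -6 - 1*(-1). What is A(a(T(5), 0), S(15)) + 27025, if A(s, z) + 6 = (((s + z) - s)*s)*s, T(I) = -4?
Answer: 27169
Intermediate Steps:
a(Y, N) = -5 (a(Y, N) = -6 + 1 = -5)
S(C) = 6 (S(C) = 6 + 0 = 6)
A(s, z) = -6 + z*s² (A(s, z) = -6 + (((s + z) - s)*s)*s = -6 + (z*s)*s = -6 + (s*z)*s = -6 + z*s²)
A(a(T(5), 0), S(15)) + 27025 = (-6 + 6*(-5)²) + 27025 = (-6 + 6*25) + 27025 = (-6 + 150) + 27025 = 144 + 27025 = 27169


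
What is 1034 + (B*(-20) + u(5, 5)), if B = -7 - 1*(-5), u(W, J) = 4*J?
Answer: 1094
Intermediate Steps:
B = -2 (B = -7 + 5 = -2)
1034 + (B*(-20) + u(5, 5)) = 1034 + (-2*(-20) + 4*5) = 1034 + (40 + 20) = 1034 + 60 = 1094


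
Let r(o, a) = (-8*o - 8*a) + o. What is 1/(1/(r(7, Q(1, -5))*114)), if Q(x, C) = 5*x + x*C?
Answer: -5586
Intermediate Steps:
Q(x, C) = 5*x + C*x
r(o, a) = -8*a - 7*o (r(o, a) = (-8*a - 8*o) + o = -8*a - 7*o)
1/(1/(r(7, Q(1, -5))*114)) = 1/(1/((-8*(5 - 5) - 7*7)*114)) = 1/(1/((-8*0 - 49)*114)) = 1/(1/((0 - 49)*114)) = 1/(1/(-49*114)) = 1/(1/(-5586)) = 1/(-1/5586) = -5586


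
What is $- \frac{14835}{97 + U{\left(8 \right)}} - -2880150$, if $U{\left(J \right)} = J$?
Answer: $\frac{20160061}{7} \approx 2.88 \cdot 10^{6}$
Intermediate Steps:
$- \frac{14835}{97 + U{\left(8 \right)}} - -2880150 = - \frac{14835}{97 + 8} - -2880150 = - \frac{14835}{105} + 2880150 = \left(-14835\right) \frac{1}{105} + 2880150 = - \frac{989}{7} + 2880150 = \frac{20160061}{7}$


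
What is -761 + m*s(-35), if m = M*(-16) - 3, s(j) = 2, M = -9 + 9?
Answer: -767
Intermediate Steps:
M = 0
m = -3 (m = 0*(-16) - 3 = 0 - 3 = -3)
-761 + m*s(-35) = -761 - 3*2 = -761 - 6 = -767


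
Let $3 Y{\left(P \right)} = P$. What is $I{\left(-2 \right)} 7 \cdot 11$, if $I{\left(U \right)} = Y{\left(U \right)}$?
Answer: $- \frac{154}{3} \approx -51.333$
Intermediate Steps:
$Y{\left(P \right)} = \frac{P}{3}$
$I{\left(U \right)} = \frac{U}{3}$
$I{\left(-2 \right)} 7 \cdot 11 = \frac{1}{3} \left(-2\right) 7 \cdot 11 = \left(- \frac{2}{3}\right) 7 \cdot 11 = \left(- \frac{14}{3}\right) 11 = - \frac{154}{3}$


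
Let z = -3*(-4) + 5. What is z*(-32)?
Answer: -544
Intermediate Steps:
z = 17 (z = 12 + 5 = 17)
z*(-32) = 17*(-32) = -544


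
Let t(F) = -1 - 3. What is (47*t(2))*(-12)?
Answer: 2256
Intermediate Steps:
t(F) = -4
(47*t(2))*(-12) = (47*(-4))*(-12) = -188*(-12) = 2256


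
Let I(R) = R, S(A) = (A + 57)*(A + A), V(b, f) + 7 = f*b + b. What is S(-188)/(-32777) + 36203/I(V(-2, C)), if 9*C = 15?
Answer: -3561699665/1212749 ≈ -2936.9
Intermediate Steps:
C = 5/3 (C = (1/9)*15 = 5/3 ≈ 1.6667)
V(b, f) = -7 + b + b*f (V(b, f) = -7 + (f*b + b) = -7 + (b*f + b) = -7 + (b + b*f) = -7 + b + b*f)
S(A) = 2*A*(57 + A) (S(A) = (57 + A)*(2*A) = 2*A*(57 + A))
S(-188)/(-32777) + 36203/I(V(-2, C)) = (2*(-188)*(57 - 188))/(-32777) + 36203/(-7 - 2 - 2*5/3) = (2*(-188)*(-131))*(-1/32777) + 36203/(-7 - 2 - 10/3) = 49256*(-1/32777) + 36203/(-37/3) = -49256/32777 + 36203*(-3/37) = -49256/32777 - 108609/37 = -3561699665/1212749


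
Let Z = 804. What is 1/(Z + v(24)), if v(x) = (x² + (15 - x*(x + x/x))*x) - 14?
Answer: -1/12674 ≈ -7.8902e-5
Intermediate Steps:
v(x) = -14 + x² + x*(15 - x*(1 + x)) (v(x) = (x² + (15 - x*(x + 1))*x) - 14 = (x² + (15 - x*(1 + x))*x) - 14 = (x² + x*(15 - x*(1 + x))) - 14 = -14 + x² + x*(15 - x*(1 + x)))
1/(Z + v(24)) = 1/(804 + (-14 - 1*24³ + 15*24)) = 1/(804 + (-14 - 1*13824 + 360)) = 1/(804 + (-14 - 13824 + 360)) = 1/(804 - 13478) = 1/(-12674) = -1/12674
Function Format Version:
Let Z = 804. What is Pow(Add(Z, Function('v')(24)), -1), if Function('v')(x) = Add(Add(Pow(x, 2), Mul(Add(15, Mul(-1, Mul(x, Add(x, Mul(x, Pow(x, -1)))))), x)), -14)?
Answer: Rational(-1, 12674) ≈ -7.8902e-5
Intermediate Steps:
Function('v')(x) = Add(-14, Pow(x, 2), Mul(x, Add(15, Mul(-1, x, Add(1, x))))) (Function('v')(x) = Add(Add(Pow(x, 2), Mul(Add(15, Mul(-1, Mul(x, Add(x, 1)))), x)), -14) = Add(Add(Pow(x, 2), Mul(Add(15, Mul(-1, Mul(x, Add(1, x)))), x)), -14) = Add(Add(Pow(x, 2), Mul(Add(15, Mul(-1, x, Add(1, x))), x)), -14) = Add(Add(Pow(x, 2), Mul(x, Add(15, Mul(-1, x, Add(1, x))))), -14) = Add(-14, Pow(x, 2), Mul(x, Add(15, Mul(-1, x, Add(1, x))))))
Pow(Add(Z, Function('v')(24)), -1) = Pow(Add(804, Add(-14, Mul(-1, Pow(24, 3)), Mul(15, 24))), -1) = Pow(Add(804, Add(-14, Mul(-1, 13824), 360)), -1) = Pow(Add(804, Add(-14, -13824, 360)), -1) = Pow(Add(804, -13478), -1) = Pow(-12674, -1) = Rational(-1, 12674)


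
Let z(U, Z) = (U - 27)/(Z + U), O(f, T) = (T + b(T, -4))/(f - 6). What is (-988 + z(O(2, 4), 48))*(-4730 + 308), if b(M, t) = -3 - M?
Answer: 56827122/13 ≈ 4.3713e+6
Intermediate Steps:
O(f, T) = -3/(-6 + f) (O(f, T) = (T + (-3 - T))/(f - 6) = -3/(-6 + f))
z(U, Z) = (-27 + U)/(U + Z)
(-988 + z(O(2, 4), 48))*(-4730 + 308) = (-988 + (-27 - 3/(-6 + 2))/(-3/(-6 + 2) + 48))*(-4730 + 308) = (-988 + (-27 - 3/(-4))/(-3/(-4) + 48))*(-4422) = (-988 + (-27 - 3*(-1/4))/(-3*(-1/4) + 48))*(-4422) = (-988 + (-27 + 3/4)/(3/4 + 48))*(-4422) = (-988 - 105/4/(195/4))*(-4422) = (-988 + (4/195)*(-105/4))*(-4422) = (-988 - 7/13)*(-4422) = -12851/13*(-4422) = 56827122/13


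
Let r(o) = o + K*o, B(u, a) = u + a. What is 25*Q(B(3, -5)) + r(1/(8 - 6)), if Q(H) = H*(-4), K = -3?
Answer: 199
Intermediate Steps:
B(u, a) = a + u
Q(H) = -4*H
r(o) = -2*o (r(o) = o - 3*o = -2*o)
25*Q(B(3, -5)) + r(1/(8 - 6)) = 25*(-4*(-5 + 3)) - 2/(8 - 6) = 25*(-4*(-2)) - 2/2 = 25*8 - 2*1/2 = 200 - 1 = 199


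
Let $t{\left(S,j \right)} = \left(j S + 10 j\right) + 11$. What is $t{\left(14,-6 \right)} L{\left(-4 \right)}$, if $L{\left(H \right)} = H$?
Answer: $532$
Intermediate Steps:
$t{\left(S,j \right)} = 11 + 10 j + S j$ ($t{\left(S,j \right)} = \left(S j + 10 j\right) + 11 = \left(10 j + S j\right) + 11 = 11 + 10 j + S j$)
$t{\left(14,-6 \right)} L{\left(-4 \right)} = \left(11 + 10 \left(-6\right) + 14 \left(-6\right)\right) \left(-4\right) = \left(11 - 60 - 84\right) \left(-4\right) = \left(-133\right) \left(-4\right) = 532$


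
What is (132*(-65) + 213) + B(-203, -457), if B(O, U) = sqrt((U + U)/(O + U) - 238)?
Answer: -8367 + I*sqrt(25767390)/330 ≈ -8367.0 + 15.382*I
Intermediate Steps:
B(O, U) = sqrt(-238 + 2*U/(O + U)) (B(O, U) = sqrt((2*U)/(O + U) - 238) = sqrt(2*U/(O + U) - 238) = sqrt(-238 + 2*U/(O + U)))
(132*(-65) + 213) + B(-203, -457) = (132*(-65) + 213) + sqrt(-238 + 2*(-457)/(-203 - 457)) = (-8580 + 213) + sqrt(-238 + 2*(-457)/(-660)) = -8367 + sqrt(-238 + 2*(-457)*(-1/660)) = -8367 + sqrt(-238 + 457/330) = -8367 + sqrt(-78083/330) = -8367 + I*sqrt(25767390)/330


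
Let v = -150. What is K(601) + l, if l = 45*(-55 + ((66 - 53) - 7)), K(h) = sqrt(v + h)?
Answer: -2205 + sqrt(451) ≈ -2183.8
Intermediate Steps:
K(h) = sqrt(-150 + h)
l = -2205 (l = 45*(-55 + (13 - 7)) = 45*(-55 + 6) = 45*(-49) = -2205)
K(601) + l = sqrt(-150 + 601) - 2205 = sqrt(451) - 2205 = -2205 + sqrt(451)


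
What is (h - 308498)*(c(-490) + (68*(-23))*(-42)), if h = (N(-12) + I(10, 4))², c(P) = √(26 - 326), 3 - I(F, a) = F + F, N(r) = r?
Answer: -20209373016 - 3076570*I*√3 ≈ -2.0209e+10 - 5.3288e+6*I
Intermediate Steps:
I(F, a) = 3 - 2*F (I(F, a) = 3 - (F + F) = 3 - 2*F)
c(P) = 10*I*√3 (c(P) = √(-300) = 10*I*√3)
h = 841 (h = (-12 + (3 - 2*10))² = (-12 + (3 - 20))² = (-12 - 17)² = (-29)² = 841)
(h - 308498)*(c(-490) + (68*(-23))*(-42)) = (841 - 308498)*(10*I*√3 + (68*(-23))*(-42)) = -307657*(10*I*√3 - 1564*(-42)) = -307657*(10*I*√3 + 65688) = -307657*(65688 + 10*I*√3) = -20209373016 - 3076570*I*√3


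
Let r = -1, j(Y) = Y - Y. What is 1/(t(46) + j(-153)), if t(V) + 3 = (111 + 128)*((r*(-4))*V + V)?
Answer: 1/54967 ≈ 1.8193e-5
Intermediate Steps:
j(Y) = 0
t(V) = -3 + 1195*V (t(V) = -3 + (111 + 128)*((-1*(-4))*V + V) = -3 + 239*(4*V + V) = -3 + 239*(5*V) = -3 + 1195*V)
1/(t(46) + j(-153)) = 1/((-3 + 1195*46) + 0) = 1/((-3 + 54970) + 0) = 1/(54967 + 0) = 1/54967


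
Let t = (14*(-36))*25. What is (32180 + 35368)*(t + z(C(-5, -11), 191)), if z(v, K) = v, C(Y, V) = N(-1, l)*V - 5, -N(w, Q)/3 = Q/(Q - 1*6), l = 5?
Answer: -862587960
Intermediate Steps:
N(w, Q) = -3*Q/(-6 + Q) (N(w, Q) = -3*Q/(Q - 1*6) = -3*Q/(Q - 6) = -3*Q/(-6 + Q))
C(Y, V) = -5 + 15*V (C(Y, V) = (-3*5/(-6 + 5))*V - 5 = (-3*5/(-1))*V - 5 = (-3*5*(-1))*V - 5 = 15*V - 5 = -5 + 15*V)
t = -12600 (t = -504*25 = -12600)
(32180 + 35368)*(t + z(C(-5, -11), 191)) = (32180 + 35368)*(-12600 + (-5 + 15*(-11))) = 67548*(-12600 + (-5 - 165)) = 67548*(-12600 - 170) = 67548*(-12770) = -862587960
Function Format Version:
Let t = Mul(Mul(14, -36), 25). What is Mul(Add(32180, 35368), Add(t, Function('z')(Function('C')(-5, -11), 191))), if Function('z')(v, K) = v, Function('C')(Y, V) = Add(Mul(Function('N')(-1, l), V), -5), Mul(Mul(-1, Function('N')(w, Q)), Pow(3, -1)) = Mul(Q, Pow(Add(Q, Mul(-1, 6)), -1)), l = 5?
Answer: -862587960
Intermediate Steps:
Function('N')(w, Q) = Mul(-3, Q, Pow(Add(-6, Q), -1)) (Function('N')(w, Q) = Mul(-3, Mul(Q, Pow(Add(Q, Mul(-1, 6)), -1))) = Mul(-3, Mul(Q, Pow(Add(Q, -6), -1))) = Mul(-3, Mul(Q, Pow(Add(-6, Q), -1))) = Mul(-3, Q, Pow(Add(-6, Q), -1)))
Function('C')(Y, V) = Add(-5, Mul(15, V)) (Function('C')(Y, V) = Add(Mul(Mul(-3, 5, Pow(Add(-6, 5), -1)), V), -5) = Add(Mul(Mul(-3, 5, Pow(-1, -1)), V), -5) = Add(Mul(Mul(-3, 5, -1), V), -5) = Add(Mul(15, V), -5) = Add(-5, Mul(15, V)))
t = -12600 (t = Mul(-504, 25) = -12600)
Mul(Add(32180, 35368), Add(t, Function('z')(Function('C')(-5, -11), 191))) = Mul(Add(32180, 35368), Add(-12600, Add(-5, Mul(15, -11)))) = Mul(67548, Add(-12600, Add(-5, -165))) = Mul(67548, Add(-12600, -170)) = Mul(67548, -12770) = -862587960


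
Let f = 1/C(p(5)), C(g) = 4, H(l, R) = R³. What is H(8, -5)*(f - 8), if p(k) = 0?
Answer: 3875/4 ≈ 968.75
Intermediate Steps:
f = ¼ (f = 1/4 = ¼ ≈ 0.25000)
H(8, -5)*(f - 8) = (-5)³*(¼ - 8) = -125*(-31/4) = 3875/4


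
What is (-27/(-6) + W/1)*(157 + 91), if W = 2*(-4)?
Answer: -868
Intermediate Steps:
W = -8
(-27/(-6) + W/1)*(157 + 91) = (-27/(-6) - 8/1)*(157 + 91) = (-27*(-⅙) - 8*1)*248 = (9/2 - 8)*248 = -7/2*248 = -868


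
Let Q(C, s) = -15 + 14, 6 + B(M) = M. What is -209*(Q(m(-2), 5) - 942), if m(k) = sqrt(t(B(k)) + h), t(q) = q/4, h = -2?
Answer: 197087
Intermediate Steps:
B(M) = -6 + M
t(q) = q/4 (t(q) = q*(1/4) = q/4)
m(k) = sqrt(-7/2 + k/4) (m(k) = sqrt((-6 + k)/4 - 2) = sqrt((-3/2 + k/4) - 2) = sqrt(-7/2 + k/4))
Q(C, s) = -1
-209*(Q(m(-2), 5) - 942) = -209*(-1 - 942) = -209*(-943) = 197087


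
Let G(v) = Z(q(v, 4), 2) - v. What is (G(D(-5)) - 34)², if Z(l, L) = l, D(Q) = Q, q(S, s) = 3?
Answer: 676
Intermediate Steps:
G(v) = 3 - v
(G(D(-5)) - 34)² = ((3 - 1*(-5)) - 34)² = ((3 + 5) - 34)² = (8 - 34)² = (-26)² = 676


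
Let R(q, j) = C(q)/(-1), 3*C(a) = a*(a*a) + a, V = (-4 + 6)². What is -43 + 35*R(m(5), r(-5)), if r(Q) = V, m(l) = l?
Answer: -4679/3 ≈ -1559.7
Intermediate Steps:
V = 4 (V = 2² = 4)
C(a) = a/3 + a³/3 (C(a) = (a*(a*a) + a)/3 = (a*a² + a)/3 = (a³ + a)/3 = (a + a³)/3 = a/3 + a³/3)
r(Q) = 4
R(q, j) = -q*(1 + q²)/3 (R(q, j) = (q*(1 + q²)/3)/(-1) = (q*(1 + q²)/3)*(-1) = -q*(1 + q²)/3)
-43 + 35*R(m(5), r(-5)) = -43 + 35*(-⅓*5*(1 + 5²)) = -43 + 35*(-⅓*5*(1 + 25)) = -43 + 35*(-⅓*5*26) = -43 + 35*(-130/3) = -43 - 4550/3 = -4679/3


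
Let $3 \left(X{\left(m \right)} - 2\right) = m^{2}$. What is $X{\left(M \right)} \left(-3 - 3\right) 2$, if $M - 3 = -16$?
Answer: $-700$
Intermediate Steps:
$M = -13$ ($M = 3 - 16 = -13$)
$X{\left(m \right)} = 2 + \frac{m^{2}}{3}$
$X{\left(M \right)} \left(-3 - 3\right) 2 = \left(2 + \frac{\left(-13\right)^{2}}{3}\right) \left(-3 - 3\right) 2 = \left(2 + \frac{1}{3} \cdot 169\right) \left(\left(-6\right) 2\right) = \left(2 + \frac{169}{3}\right) \left(-12\right) = \frac{175}{3} \left(-12\right) = -700$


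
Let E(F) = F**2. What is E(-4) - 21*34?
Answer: -698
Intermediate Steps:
E(-4) - 21*34 = (-4)**2 - 21*34 = 16 - 714 = -698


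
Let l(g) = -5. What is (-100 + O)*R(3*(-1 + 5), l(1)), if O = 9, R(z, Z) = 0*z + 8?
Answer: -728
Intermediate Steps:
R(z, Z) = 8 (R(z, Z) = 0 + 8 = 8)
(-100 + O)*R(3*(-1 + 5), l(1)) = (-100 + 9)*8 = -91*8 = -728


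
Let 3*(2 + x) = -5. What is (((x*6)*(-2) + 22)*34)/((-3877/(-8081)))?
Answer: 18133764/3877 ≈ 4677.3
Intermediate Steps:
x = -11/3 (x = -2 + (⅓)*(-5) = -2 - 5/3 = -11/3 ≈ -3.6667)
(((x*6)*(-2) + 22)*34)/((-3877/(-8081))) = ((-11/3*6*(-2) + 22)*34)/((-3877/(-8081))) = ((-22*(-2) + 22)*34)/((-3877*(-1/8081))) = ((44 + 22)*34)/(3877/8081) = (66*34)*(8081/3877) = 2244*(8081/3877) = 18133764/3877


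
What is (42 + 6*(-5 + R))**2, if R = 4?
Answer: 1296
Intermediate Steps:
(42 + 6*(-5 + R))**2 = (42 + 6*(-5 + 4))**2 = (42 + 6*(-1))**2 = (42 - 6)**2 = 36**2 = 1296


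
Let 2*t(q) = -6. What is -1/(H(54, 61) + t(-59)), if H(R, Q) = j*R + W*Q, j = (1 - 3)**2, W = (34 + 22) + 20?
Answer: -1/4849 ≈ -0.00020623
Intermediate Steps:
t(q) = -3 (t(q) = (1/2)*(-6) = -3)
W = 76 (W = 56 + 20 = 76)
j = 4 (j = (-2)**2 = 4)
H(R, Q) = 4*R + 76*Q
-1/(H(54, 61) + t(-59)) = -1/((4*54 + 76*61) - 3) = -1/((216 + 4636) - 3) = -1/(4852 - 3) = -1/4849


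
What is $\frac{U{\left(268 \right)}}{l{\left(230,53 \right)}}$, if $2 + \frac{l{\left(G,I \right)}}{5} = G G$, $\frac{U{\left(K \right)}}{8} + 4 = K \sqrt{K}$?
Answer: $- \frac{16}{132245} + \frac{2144 \sqrt{67}}{132245} \approx 0.13258$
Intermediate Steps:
$U{\left(K \right)} = -32 + 8 K^{\frac{3}{2}}$ ($U{\left(K \right)} = -32 + 8 K \sqrt{K} = -32 + 8 K^{\frac{3}{2}}$)
$l{\left(G,I \right)} = -10 + 5 G^{2}$ ($l{\left(G,I \right)} = -10 + 5 G G = -10 + 5 G^{2}$)
$\frac{U{\left(268 \right)}}{l{\left(230,53 \right)}} = \frac{-32 + 8 \cdot 268^{\frac{3}{2}}}{-10 + 5 \cdot 230^{2}} = \frac{-32 + 8 \cdot 536 \sqrt{67}}{-10 + 5 \cdot 52900} = \frac{-32 + 4288 \sqrt{67}}{-10 + 264500} = \frac{-32 + 4288 \sqrt{67}}{264490} = \left(-32 + 4288 \sqrt{67}\right) \frac{1}{264490} = - \frac{16}{132245} + \frac{2144 \sqrt{67}}{132245}$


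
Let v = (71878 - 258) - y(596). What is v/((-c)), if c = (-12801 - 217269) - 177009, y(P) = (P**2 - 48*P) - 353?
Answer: -254635/407079 ≈ -0.62552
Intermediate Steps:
y(P) = -353 + P**2 - 48*P
c = -407079 (c = -230070 - 177009 = -407079)
v = -254635 (v = (71878 - 258) - (-353 + 596**2 - 48*596) = 71620 - (-353 + 355216 - 28608) = 71620 - 1*326255 = 71620 - 326255 = -254635)
v/((-c)) = -254635/((-1*(-407079))) = -254635/407079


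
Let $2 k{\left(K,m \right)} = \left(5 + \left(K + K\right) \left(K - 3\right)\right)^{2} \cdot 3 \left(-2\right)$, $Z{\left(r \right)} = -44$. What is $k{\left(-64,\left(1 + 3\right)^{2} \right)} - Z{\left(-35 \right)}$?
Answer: $-220900639$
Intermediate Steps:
$k{\left(K,m \right)} = - 3 \left(5 + 2 K \left(-3 + K\right)\right)^{2}$ ($k{\left(K,m \right)} = \frac{\left(5 + \left(K + K\right) \left(K - 3\right)\right)^{2} \cdot 3 \left(-2\right)}{2} = \frac{\left(5 + 2 K \left(-3 + K\right)\right)^{2} \cdot 3 \left(-2\right)}{2} = \frac{3 \left(5 + 2 K \left(-3 + K\right)\right)^{2} \left(-2\right)}{2} = \frac{\left(-6\right) \left(5 + 2 K \left(-3 + K\right)\right)^{2}}{2} = - 3 \left(5 + 2 K \left(-3 + K\right)\right)^{2}$)
$k{\left(-64,\left(1 + 3\right)^{2} \right)} - Z{\left(-35 \right)} = - 3 \left(5 - -384 + 2 \left(-64\right)^{2}\right)^{2} - -44 = - 3 \left(5 + 384 + 2 \cdot 4096\right)^{2} + 44 = - 3 \left(5 + 384 + 8192\right)^{2} + 44 = - 3 \cdot 8581^{2} + 44 = \left(-3\right) 73633561 + 44 = -220900683 + 44 = -220900639$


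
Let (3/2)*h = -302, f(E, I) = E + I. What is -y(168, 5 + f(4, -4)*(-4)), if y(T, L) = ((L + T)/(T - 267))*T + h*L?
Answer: 42908/33 ≈ 1300.2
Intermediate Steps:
h = -604/3 (h = (⅔)*(-302) = -604/3 ≈ -201.33)
y(T, L) = -604*L/3 + T*(L + T)/(-267 + T) (y(T, L) = ((L + T)/(T - 267))*T - 604*L/3 = ((L + T)/(-267 + T))*T - 604*L/3 = T*(L + T)/(-267 + T) - 604*L/3 = -604*L/3 + T*(L + T)/(-267 + T))
-y(168, 5 + f(4, -4)*(-4)) = -(168² + 53756*(5 + (4 - 4)*(-4)) - 601/3*(5 + (4 - 4)*(-4))*168)/(-267 + 168) = -(28224 + 53756*(5 + 0*(-4)) - 601/3*(5 + 0*(-4))*168)/(-99) = -(-1)*(28224 + 53756*(5 + 0) - 601/3*(5 + 0)*168)/99 = -(-1)*(28224 + 53756*5 - 601/3*5*168)/99 = -(-1)*(28224 + 268780 - 168280)/99 = -(-1)*128724/99 = -1*(-42908/33) = 42908/33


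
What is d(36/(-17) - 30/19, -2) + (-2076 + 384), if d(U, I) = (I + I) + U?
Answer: -549002/323 ≈ -1699.7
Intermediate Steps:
d(U, I) = U + 2*I (d(U, I) = 2*I + U = U + 2*I)
d(36/(-17) - 30/19, -2) + (-2076 + 384) = ((36/(-17) - 30/19) + 2*(-2)) + (-2076 + 384) = ((36*(-1/17) - 30*1/19) - 4) - 1692 = ((-36/17 - 30/19) - 4) - 1692 = (-1194/323 - 4) - 1692 = -2486/323 - 1692 = -549002/323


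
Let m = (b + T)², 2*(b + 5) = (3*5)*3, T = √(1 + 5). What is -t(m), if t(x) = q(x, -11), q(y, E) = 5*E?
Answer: 55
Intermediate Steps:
T = √6 ≈ 2.4495
b = 35/2 (b = -5 + ((3*5)*3)/2 = -5 + (15*3)/2 = -5 + (½)*45 = -5 + 45/2 = 35/2 ≈ 17.500)
m = (35/2 + √6)² ≈ 397.98
t(x) = -55 (t(x) = 5*(-11) = -55)
-t(m) = -1*(-55) = 55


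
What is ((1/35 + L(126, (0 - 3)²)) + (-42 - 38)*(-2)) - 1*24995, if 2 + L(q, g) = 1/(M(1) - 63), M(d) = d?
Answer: -53896263/2170 ≈ -24837.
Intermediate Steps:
L(q, g) = -125/62 (L(q, g) = -2 + 1/(1 - 63) = -2 + 1/(-62) = -2 - 1/62 = -125/62)
((1/35 + L(126, (0 - 3)²)) + (-42 - 38)*(-2)) - 1*24995 = ((1/35 - 125/62) + (-42 - 38)*(-2)) - 1*24995 = ((1/35 - 125/62) - 80*(-2)) - 24995 = (-4313/2170 + 160) - 24995 = 342887/2170 - 24995 = -53896263/2170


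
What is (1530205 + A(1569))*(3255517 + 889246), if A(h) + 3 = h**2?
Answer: 16545740539769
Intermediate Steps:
A(h) = -3 + h**2
(1530205 + A(1569))*(3255517 + 889246) = (1530205 + (-3 + 1569**2))*(3255517 + 889246) = (1530205 + (-3 + 2461761))*4144763 = (1530205 + 2461758)*4144763 = 3991963*4144763 = 16545740539769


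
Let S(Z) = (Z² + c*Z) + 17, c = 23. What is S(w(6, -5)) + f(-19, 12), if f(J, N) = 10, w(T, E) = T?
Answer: 201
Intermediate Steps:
S(Z) = 17 + Z² + 23*Z (S(Z) = (Z² + 23*Z) + 17 = 17 + Z² + 23*Z)
S(w(6, -5)) + f(-19, 12) = (17 + 6² + 23*6) + 10 = (17 + 36 + 138) + 10 = 191 + 10 = 201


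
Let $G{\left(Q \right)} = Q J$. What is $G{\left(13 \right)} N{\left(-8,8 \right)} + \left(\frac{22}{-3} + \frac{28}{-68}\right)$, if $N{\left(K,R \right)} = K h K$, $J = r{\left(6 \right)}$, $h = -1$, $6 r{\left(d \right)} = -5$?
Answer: $\frac{11655}{17} \approx 685.59$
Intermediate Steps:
$r{\left(d \right)} = - \frac{5}{6}$ ($r{\left(d \right)} = \frac{1}{6} \left(-5\right) = - \frac{5}{6}$)
$J = - \frac{5}{6} \approx -0.83333$
$G{\left(Q \right)} = - \frac{5 Q}{6}$ ($G{\left(Q \right)} = Q \left(- \frac{5}{6}\right) = - \frac{5 Q}{6}$)
$N{\left(K,R \right)} = - K^{2}$ ($N{\left(K,R \right)} = K \left(-1\right) K = - K K = - K^{2}$)
$G{\left(13 \right)} N{\left(-8,8 \right)} + \left(\frac{22}{-3} + \frac{28}{-68}\right) = \left(- \frac{5}{6}\right) 13 \left(- \left(-8\right)^{2}\right) + \left(\frac{22}{-3} + \frac{28}{-68}\right) = - \frac{65 \left(\left(-1\right) 64\right)}{6} + \left(22 \left(- \frac{1}{3}\right) + 28 \left(- \frac{1}{68}\right)\right) = \left(- \frac{65}{6}\right) \left(-64\right) - \frac{395}{51} = \frac{2080}{3} - \frac{395}{51} = \frac{11655}{17}$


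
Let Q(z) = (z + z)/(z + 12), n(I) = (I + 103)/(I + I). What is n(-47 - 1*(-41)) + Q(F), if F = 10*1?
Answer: -947/132 ≈ -7.1742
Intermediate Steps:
F = 10
n(I) = (103 + I)/(2*I) (n(I) = (103 + I)/((2*I)) = (103 + I)*(1/(2*I)) = (103 + I)/(2*I))
Q(z) = 2*z/(12 + z) (Q(z) = (2*z)/(12 + z) = 2*z/(12 + z))
n(-47 - 1*(-41)) + Q(F) = (103 + (-47 - 1*(-41)))/(2*(-47 - 1*(-41))) + 2*10/(12 + 10) = (103 + (-47 + 41))/(2*(-47 + 41)) + 2*10/22 = (½)*(103 - 6)/(-6) + 2*10*(1/22) = (½)*(-⅙)*97 + 10/11 = -97/12 + 10/11 = -947/132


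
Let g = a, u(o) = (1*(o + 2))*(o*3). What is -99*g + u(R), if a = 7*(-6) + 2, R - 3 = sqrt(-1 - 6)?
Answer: 3984 + 24*I*sqrt(7) ≈ 3984.0 + 63.498*I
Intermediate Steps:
R = 3 + I*sqrt(7) (R = 3 + sqrt(-1 - 6) = 3 + sqrt(-7) = 3 + I*sqrt(7) ≈ 3.0 + 2.6458*I)
a = -40 (a = -42 + 2 = -40)
u(o) = 3*o*(2 + o) (u(o) = (1*(2 + o))*(3*o) = (2 + o)*(3*o) = 3*o*(2 + o))
g = -40
-99*g + u(R) = -99*(-40) + 3*(3 + I*sqrt(7))*(2 + (3 + I*sqrt(7))) = 3960 + 3*(3 + I*sqrt(7))*(5 + I*sqrt(7))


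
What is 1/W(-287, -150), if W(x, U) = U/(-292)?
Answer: 146/75 ≈ 1.9467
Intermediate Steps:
W(x, U) = -U/292 (W(x, U) = U*(-1/292) = -U/292)
1/W(-287, -150) = 1/(-1/292*(-150)) = 1/(75/146) = 146/75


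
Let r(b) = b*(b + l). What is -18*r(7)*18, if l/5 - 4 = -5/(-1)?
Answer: -117936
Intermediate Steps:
l = 45 (l = 20 + 5*(-5/(-1)) = 20 + 5*(-5*(-1)) = 20 + 5*5 = 20 + 25 = 45)
r(b) = b*(45 + b) (r(b) = b*(b + 45) = b*(45 + b))
-18*r(7)*18 = -126*(45 + 7)*18 = -126*52*18 = -18*364*18 = -6552*18 = -117936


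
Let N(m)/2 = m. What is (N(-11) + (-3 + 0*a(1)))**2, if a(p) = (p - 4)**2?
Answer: 625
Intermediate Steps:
N(m) = 2*m
a(p) = (-4 + p)**2
(N(-11) + (-3 + 0*a(1)))**2 = (2*(-11) + (-3 + 0*(-4 + 1)**2))**2 = (-22 + (-3 + 0*(-3)**2))**2 = (-22 + (-3 + 0*9))**2 = (-22 + (-3 + 0))**2 = (-22 - 3)**2 = (-25)**2 = 625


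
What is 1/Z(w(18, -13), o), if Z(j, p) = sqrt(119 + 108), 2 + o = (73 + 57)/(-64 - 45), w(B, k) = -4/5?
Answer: sqrt(227)/227 ≈ 0.066372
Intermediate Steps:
w(B, k) = -4/5 (w(B, k) = -4*1/5 = -4/5)
o = -348/109 (o = -2 + (73 + 57)/(-64 - 45) = -2 + 130/(-109) = -2 + 130*(-1/109) = -2 - 130/109 = -348/109 ≈ -3.1927)
Z(j, p) = sqrt(227)
1/Z(w(18, -13), o) = 1/(sqrt(227)) = sqrt(227)/227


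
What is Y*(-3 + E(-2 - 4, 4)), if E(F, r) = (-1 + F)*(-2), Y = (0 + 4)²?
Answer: 176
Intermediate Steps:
Y = 16 (Y = 4² = 16)
E(F, r) = 2 - 2*F
Y*(-3 + E(-2 - 4, 4)) = 16*(-3 + (2 - 2*(-2 - 4))) = 16*(-3 + (2 - 2*(-6))) = 16*(-3 + (2 + 12)) = 16*(-3 + 14) = 16*11 = 176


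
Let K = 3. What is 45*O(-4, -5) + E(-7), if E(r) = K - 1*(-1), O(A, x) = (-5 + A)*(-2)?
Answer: 814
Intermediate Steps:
O(A, x) = 10 - 2*A
E(r) = 4 (E(r) = 3 - 1*(-1) = 3 + 1 = 4)
45*O(-4, -5) + E(-7) = 45*(10 - 2*(-4)) + 4 = 45*(10 + 8) + 4 = 45*18 + 4 = 810 + 4 = 814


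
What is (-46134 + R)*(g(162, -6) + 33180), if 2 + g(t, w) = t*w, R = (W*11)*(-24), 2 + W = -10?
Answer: -1383762996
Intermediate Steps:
W = -12 (W = -2 - 10 = -12)
R = 3168 (R = -12*11*(-24) = -132*(-24) = 3168)
g(t, w) = -2 + t*w
(-46134 + R)*(g(162, -6) + 33180) = (-46134 + 3168)*((-2 + 162*(-6)) + 33180) = -42966*((-2 - 972) + 33180) = -42966*(-974 + 33180) = -42966*32206 = -1383762996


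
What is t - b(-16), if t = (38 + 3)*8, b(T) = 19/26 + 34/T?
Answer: 34257/104 ≈ 329.39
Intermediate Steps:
b(T) = 19/26 + 34/T (b(T) = 19*(1/26) + 34/T = 19/26 + 34/T)
t = 328 (t = 41*8 = 328)
t - b(-16) = 328 - (19/26 + 34/(-16)) = 328 - (19/26 + 34*(-1/16)) = 328 - (19/26 - 17/8) = 328 - 1*(-145/104) = 328 + 145/104 = 34257/104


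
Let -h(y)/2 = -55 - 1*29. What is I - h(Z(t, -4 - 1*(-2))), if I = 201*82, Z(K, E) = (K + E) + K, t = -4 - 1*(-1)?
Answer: 16314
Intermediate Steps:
t = -3 (t = -4 + 1 = -3)
Z(K, E) = E + 2*K (Z(K, E) = (E + K) + K = E + 2*K)
h(y) = 168 (h(y) = -2*(-55 - 1*29) = -2*(-55 - 29) = -2*(-84) = 168)
I = 16482
I - h(Z(t, -4 - 1*(-2))) = 16482 - 1*168 = 16482 - 168 = 16314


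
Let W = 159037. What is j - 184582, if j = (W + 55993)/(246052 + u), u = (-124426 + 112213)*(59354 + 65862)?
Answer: -141114503993711/764508478 ≈ -1.8458e+5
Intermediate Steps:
u = -1529263008 (u = -12213*125216 = -1529263008)
j = -107515/764508478 (j = (159037 + 55993)/(246052 - 1529263008) = 215030/(-1529016956) = 215030*(-1/1529016956) = -107515/764508478 ≈ -0.00014063)
j - 184582 = -107515/764508478 - 184582 = -141114503993711/764508478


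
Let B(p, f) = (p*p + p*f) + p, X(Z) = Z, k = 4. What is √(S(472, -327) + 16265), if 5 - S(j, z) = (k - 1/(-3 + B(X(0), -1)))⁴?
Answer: √1289309/9 ≈ 126.16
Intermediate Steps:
B(p, f) = p + p² + f*p (B(p, f) = (p² + f*p) + p = p + p² + f*p)
S(j, z) = -28156/81 (S(j, z) = 5 - (4 - 1/(-3 + 0*(1 - 1 + 0)))⁴ = 5 - (4 - 1/(-3 + 0*0))⁴ = 5 - (4 - 1/(-3 + 0))⁴ = 5 - (4 - 1/(-3))⁴ = 5 - (4 - 1*(-⅓))⁴ = 5 - (4 + ⅓)⁴ = 5 - (13/3)⁴ = 5 - 1*28561/81 = 5 - 28561/81 = -28156/81)
√(S(472, -327) + 16265) = √(-28156/81 + 16265) = √(1289309/81) = √1289309/9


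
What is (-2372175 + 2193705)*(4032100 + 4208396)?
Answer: -1470681321120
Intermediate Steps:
(-2372175 + 2193705)*(4032100 + 4208396) = -178470*8240496 = -1470681321120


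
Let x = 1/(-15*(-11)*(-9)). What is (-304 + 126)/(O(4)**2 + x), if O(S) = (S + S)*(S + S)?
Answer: -264330/6082559 ≈ -0.043457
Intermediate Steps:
O(S) = 4*S**2 (O(S) = (2*S)*(2*S) = 4*S**2)
x = -1/1485 (x = 1/(165*(-9)) = 1/(-1485) = -1/1485 ≈ -0.00067340)
(-304 + 126)/(O(4)**2 + x) = (-304 + 126)/((4*4**2)**2 - 1/1485) = -178/((4*16)**2 - 1/1485) = -178/(64**2 - 1/1485) = -178/(4096 - 1/1485) = -178/6082559/1485 = -178*1485/6082559 = -264330/6082559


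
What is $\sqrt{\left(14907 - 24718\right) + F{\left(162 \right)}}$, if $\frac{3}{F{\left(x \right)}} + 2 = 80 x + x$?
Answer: $\frac{i \sqrt{26387664985}}{1640} \approx 99.051 i$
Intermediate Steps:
$F{\left(x \right)} = \frac{3}{-2 + 81 x}$ ($F{\left(x \right)} = \frac{3}{-2 + \left(80 x + x\right)} = \frac{3}{-2 + 81 x}$)
$\sqrt{\left(14907 - 24718\right) + F{\left(162 \right)}} = \sqrt{\left(14907 - 24718\right) + \frac{3}{-2 + 81 \cdot 162}} = \sqrt{-9811 + \frac{3}{-2 + 13122}} = \sqrt{-9811 + \frac{3}{13120}} = \sqrt{- \frac{128720317}{13120}} = \frac{i \sqrt{26387664985}}{1640}$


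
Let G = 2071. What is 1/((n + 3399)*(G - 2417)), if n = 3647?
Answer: -1/2437916 ≈ -4.1019e-7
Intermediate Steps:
1/((n + 3399)*(G - 2417)) = 1/((3647 + 3399)*(2071 - 2417)) = 1/(7046*(-346)) = 1/(-2437916) = -1/2437916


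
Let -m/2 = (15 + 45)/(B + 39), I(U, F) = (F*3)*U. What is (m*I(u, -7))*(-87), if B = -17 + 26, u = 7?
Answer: -63945/2 ≈ -31973.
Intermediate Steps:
B = 9
I(U, F) = 3*F*U (I(U, F) = (3*F)*U = 3*F*U)
m = -5/2 (m = -2*(15 + 45)/(9 + 39) = -120/48 = -2*5/4 = -5/2 ≈ -2.5000)
(m*I(u, -7))*(-87) = -15*(-7)*7/2*(-87) = -5/2*(-147)*(-87) = (735/2)*(-87) = -63945/2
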